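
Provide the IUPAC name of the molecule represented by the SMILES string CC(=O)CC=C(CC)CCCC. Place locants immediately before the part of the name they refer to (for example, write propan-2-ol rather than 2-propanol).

5-ethylnon-4-en-2-one

The longest carbon chain that includes the carbonyl and the multiple bond has 9 carbons, so the parent hydride is nonane.
The principal characteristic group is a ketone (C=O on an internal carbon), named with the suffix -one.
A C=C double bond in the chain gives the infix -ene-.
Number the chain so that numbering from this end puts the carbonyl group at C-2 rather than C-8.
This places the carbonyl at C-2; the double bond between C-4 and C-5; an ethyl group at C-5.
Assembling the pieces gives 5-ethylnon-4-en-2-one.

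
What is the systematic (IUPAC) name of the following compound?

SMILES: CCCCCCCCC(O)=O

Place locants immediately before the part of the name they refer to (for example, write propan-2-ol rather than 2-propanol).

The longest carbon chain that includes the –COOH group has 9 carbons, so the parent hydride is nonane.
A carboxylic acid (terminal –COOH) is the principal characteristic group, giving the suffix -oic acid.
The numbering direction is chosen so that the carboxylic acid carbon is C-1 by definition.
The name is nonanoic acid.

nonanoic acid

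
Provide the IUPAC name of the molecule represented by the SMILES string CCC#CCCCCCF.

9-fluoronon-3-yne

The longest carbon chain that includes the multiple bond has 9 carbons, so the parent hydride is nonane.
The chain contains a C≡C triple bond, so the unsaturation ending is -yne.
The numbering direction is chosen so that numbering from this end puts the triple bond at C-3 rather than C-6.
This places the triple bond between C-3 and C-4; a fluoro group at C-9.
Putting it together: 9-fluoronon-3-yne.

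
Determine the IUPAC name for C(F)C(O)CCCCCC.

Counting along the main chain through the –OH group gives 8 carbons: the parent is octane.
The highest-priority functional group is an alcohol (–OH), so the name ends in -ol.
The numbering direction is chosen so that numbering from this end puts the hydroxyl group at C-2 rather than C-7.
With this numbering: the hydroxyl at C-2; a fluoro group at C-1.
Putting it together: 1-fluorooctan-2-ol.

1-fluorooctan-2-ol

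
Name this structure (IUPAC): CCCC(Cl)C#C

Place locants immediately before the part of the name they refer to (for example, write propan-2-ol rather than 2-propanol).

The longest carbon chain that includes the multiple bond has 6 carbons, so the parent hydride is hexane.
The chain contains a C≡C triple bond, so the unsaturation ending is -yne.
The numbering direction is chosen so that numbering from this end puts the triple bond at C-1 rather than C-5.
This places the triple bond between C-1 and C-2; a chloro group at C-3.
The name is 3-chlorohex-1-yne.

3-chlorohex-1-yne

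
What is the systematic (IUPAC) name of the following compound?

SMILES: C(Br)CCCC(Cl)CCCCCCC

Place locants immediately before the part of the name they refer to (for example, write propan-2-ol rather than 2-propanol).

The longest continuous carbon chain has 12 atoms, so the parent hydride is dodecane.
The numbering direction is chosen so that the substituent locant set {1,5} is lower than {8,12} at the first point of difference.
That gives a bromo group at C-1; a chloro group at C-5.
The substituents are ordered alphabetically, ignoring any di-/tri- multipliers.
Putting it together: 1-bromo-5-chlorododecane.

1-bromo-5-chlorododecane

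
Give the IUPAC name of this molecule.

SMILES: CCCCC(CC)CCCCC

5-ethyldecane

The longest carbon chain is 10 atoms: the parent is decane.
Choose the numbering such that the substituent locant set {5} is lower than {6} at the first point of difference.
With this numbering: an ethyl group at C-5.
The name is 5-ethyldecane.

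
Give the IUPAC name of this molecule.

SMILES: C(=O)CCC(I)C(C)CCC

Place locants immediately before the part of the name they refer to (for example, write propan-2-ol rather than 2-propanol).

4-iodo-5-methyloctanal

The longest carbon chain that includes the –CHO group has 8 carbons, so the parent hydride is octane.
The principal characteristic group is an aldehyde (terminal –CHO), named with the suffix -al.
The numbering direction is chosen so that the aldehyde carbon is C-1 by definition.
That gives an iodo group at C-4; a methyl group at C-5.
The substituents are ordered alphabetically, ignoring any di-/tri- multipliers.
Putting it together: 4-iodo-5-methyloctanal.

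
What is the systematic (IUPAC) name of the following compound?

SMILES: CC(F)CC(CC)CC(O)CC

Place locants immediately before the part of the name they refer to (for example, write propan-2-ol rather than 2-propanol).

5-ethyl-7-fluorooctan-3-ol

The longest carbon chain that includes the –OH group has 8 carbons, so the parent hydride is octane.
The principal characteristic group is an alcohol (–OH), named with the suffix -ol.
Number the chain so that numbering from this end puts the hydroxyl group at C-3 rather than C-6.
That gives the hydroxyl at C-3; an ethyl group at C-5; a fluoro group at C-7.
The substituents are ordered alphabetically, ignoring any di-/tri- multipliers.
The name is 5-ethyl-7-fluorooctan-3-ol.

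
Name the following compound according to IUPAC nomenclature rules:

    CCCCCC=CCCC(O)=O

dec-4-enoic acid

Counting along the main chain through the –COOH group and the multiple bond gives 10 carbons: the parent is decane.
The highest-priority functional group is a carboxylic acid (terminal –COOH), so the name ends in -oic acid.
A C=C double bond in the chain gives the infix -ene-.
Choose the numbering such that the carboxylic acid carbon is C-1 by definition.
This places the double bond between C-4 and C-5.
The name is dec-4-enoic acid.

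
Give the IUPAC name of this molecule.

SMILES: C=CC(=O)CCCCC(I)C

The longest chain bearing the carbonyl and the multiple bond is 9 carbons long (nonane).
A ketone (C=O on an internal carbon) is the principal characteristic group, giving the suffix -one.
The chain contains a C=C double bond, so the unsaturation ending is -ene.
Choose the numbering such that numbering from this end puts the carbonyl group at C-3 rather than C-7.
That gives the carbonyl at C-3; the double bond between C-1 and C-2; an iodo group at C-8.
Putting it together: 8-iodonon-1-en-3-one.

8-iodonon-1-en-3-one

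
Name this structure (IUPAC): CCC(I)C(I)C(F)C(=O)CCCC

6-fluoro-7,8-diiododecan-5-one

Counting along the main chain through the carbonyl gives 10 carbons: the parent is decane.
A ketone (C=O on an internal carbon) is the principal characteristic group, giving the suffix -one.
Number the chain so that numbering from this end puts the carbonyl group at C-5 rather than C-6.
This places the carbonyl at C-5; a fluoro group at C-6; iodo groups at C-7 and C-8.
Prefixes are listed alphabetically: fluoro, iodo.
The name is 6-fluoro-7,8-diiododecan-5-one.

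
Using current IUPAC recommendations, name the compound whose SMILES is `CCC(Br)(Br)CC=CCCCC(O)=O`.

8,8-dibromodec-5-enoic acid

The longest chain bearing the –COOH group and the multiple bond is 10 carbons long (decane).
The principal characteristic group is a carboxylic acid (terminal –COOH), named with the suffix -oic acid.
The chain contains a C=C double bond, so the unsaturation ending is -ene.
Choose the numbering such that the carboxylic acid carbon is C-1 by definition.
With this numbering: the double bond between C-5 and C-6; two bromo groups at C-8.
The name is 8,8-dibromodec-5-enoic acid.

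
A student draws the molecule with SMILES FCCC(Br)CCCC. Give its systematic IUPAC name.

3-bromo-1-fluoroheptane

The longest continuous carbon chain has 7 atoms, so the parent hydride is heptane.
Number the chain so that the substituent locant set {1,3} is lower than {5,7} at the first point of difference.
With this numbering: a bromo group at C-3; a fluoro group at C-1.
Prefixes are listed alphabetically: bromo, fluoro.
Putting it together: 3-bromo-1-fluoroheptane.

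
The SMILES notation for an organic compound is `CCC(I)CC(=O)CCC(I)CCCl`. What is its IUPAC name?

10-chloro-3,8-diiododecan-5-one

Counting along the main chain through the carbonyl gives 10 carbons: the parent is decane.
The principal characteristic group is a ketone (C=O on an internal carbon), named with the suffix -one.
Choose the numbering such that numbering from this end puts the carbonyl group at C-5 rather than C-6.
With this numbering: the carbonyl at C-5; a chloro group at C-10; iodo groups at C-3 and C-8.
Prefixes are listed alphabetically: chloro, iodo.
Putting it together: 10-chloro-3,8-diiododecan-5-one.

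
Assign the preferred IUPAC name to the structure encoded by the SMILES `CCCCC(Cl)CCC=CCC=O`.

Counting along the main chain through the –CHO group and the multiple bond gives 11 carbons: the parent is undecane.
The principal characteristic group is an aldehyde (terminal –CHO), named with the suffix -al.
A C=C double bond in the chain gives the infix -ene-.
The numbering direction is chosen so that the aldehyde carbon is C-1 by definition.
This places the double bond between C-3 and C-4; a chloro group at C-7.
The name is 7-chloroundec-3-enal.

7-chloroundec-3-enal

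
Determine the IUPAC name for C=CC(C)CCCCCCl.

8-chloro-3-methyloct-1-ene

Counting along the main chain through the multiple bond gives 8 carbons: the parent is octane.
There is one C=C double bond, indicated by the ending -ene.
The numbering direction is chosen so that numbering from this end puts the double bond at C-1 rather than C-7.
That gives the double bond between C-1 and C-2; a chloro group at C-8; a methyl group at C-3.
Substituent prefixes are cited in alphabetical order (multiplying prefixes like di-/tri- are ignored for ordering).
The name is 8-chloro-3-methyloct-1-ene.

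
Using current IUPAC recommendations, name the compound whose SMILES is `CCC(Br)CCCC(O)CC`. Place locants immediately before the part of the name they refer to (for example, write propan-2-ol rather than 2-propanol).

7-bromononan-3-ol

The longest carbon chain that includes the –OH group has 9 carbons, so the parent hydride is nonane.
The principal characteristic group is an alcohol (–OH), named with the suffix -ol.
Number the chain so that numbering from this end puts the hydroxyl group at C-3 rather than C-7.
With this numbering: the hydroxyl at C-3; a bromo group at C-7.
Putting it together: 7-bromononan-3-ol.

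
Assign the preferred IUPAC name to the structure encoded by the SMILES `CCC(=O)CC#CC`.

hept-5-yn-3-one

The longest chain bearing the carbonyl and the multiple bond is 7 carbons long (heptane).
The principal characteristic group is a ketone (C=O on an internal carbon), named with the suffix -one.
There is one C≡C triple bond, indicated by the ending -yne.
Number the chain so that numbering from this end puts the carbonyl group at C-3 rather than C-5.
That gives the carbonyl at C-3; the triple bond between C-5 and C-6.
The name is hept-5-yn-3-one.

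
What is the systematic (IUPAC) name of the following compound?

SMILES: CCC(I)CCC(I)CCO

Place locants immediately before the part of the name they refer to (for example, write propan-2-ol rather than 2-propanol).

Counting along the main chain through the –OH group gives 8 carbons: the parent is octane.
The highest-priority functional group is an alcohol (–OH), so the name ends in -ol.
Number the chain so that numbering from this end puts the hydroxyl group at C-1 rather than C-8.
That gives the hydroxyl at C-1; iodo groups at C-3 and C-6.
The name is 3,6-diiodooctan-1-ol.

3,6-diiodooctan-1-ol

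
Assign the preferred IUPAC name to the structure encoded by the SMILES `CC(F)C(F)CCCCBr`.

1-bromo-5,6-difluoroheptane

The parent chain contains 7 carbons (heptane).
Number the chain so that the substituent locant set {1,5,6} is lower than {2,3,7} at the first point of difference.
With this numbering: a bromo group at C-1; fluoro groups at C-5 and C-6.
The substituents are ordered alphabetically, ignoring any di-/tri- multipliers.
The name is 1-bromo-5,6-difluoroheptane.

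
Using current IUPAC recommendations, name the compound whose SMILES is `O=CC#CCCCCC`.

oct-2-ynal

The longest chain bearing the –CHO group and the multiple bond is 8 carbons long (octane).
The principal characteristic group is an aldehyde (terminal –CHO), named with the suffix -al.
The chain contains a C≡C triple bond, so the unsaturation ending is -yne.
Choose the numbering such that the aldehyde carbon is C-1 by definition.
This places the triple bond between C-2 and C-3.
The name is oct-2-ynal.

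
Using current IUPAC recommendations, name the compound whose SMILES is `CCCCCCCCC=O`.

Counting along the main chain through the –CHO group gives 9 carbons: the parent is nonane.
The principal characteristic group is an aldehyde (terminal –CHO), named with the suffix -al.
Choose the numbering such that the aldehyde carbon is C-1 by definition.
Assembling the pieces gives nonanal.

nonanal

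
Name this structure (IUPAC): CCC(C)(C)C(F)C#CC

4-fluoro-5,5-dimethylhept-2-yne

Counting along the main chain through the multiple bond gives 7 carbons: the parent is heptane.
There is one C≡C triple bond, indicated by the ending -yne.
Number the chain so that numbering from this end puts the triple bond at C-2 rather than C-5.
This places the triple bond between C-2 and C-3; a fluoro group at C-4; two methyl groups at C-5.
Prefixes are listed alphabetically: fluoro, methyl.
The name is 4-fluoro-5,5-dimethylhept-2-yne.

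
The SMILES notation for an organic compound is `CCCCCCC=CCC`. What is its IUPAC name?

dec-3-ene

Counting along the main chain through the multiple bond gives 10 carbons: the parent is decane.
There is one C=C double bond, indicated by the ending -ene.
The numbering direction is chosen so that numbering from this end puts the double bond at C-3 rather than C-7.
With this numbering: the double bond between C-3 and C-4.
Assembling the pieces gives dec-3-ene.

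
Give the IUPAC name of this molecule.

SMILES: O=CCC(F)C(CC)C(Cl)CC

The longest carbon chain that includes the –CHO group has 7 carbons, so the parent hydride is heptane.
The highest-priority functional group is an aldehyde (terminal –CHO), so the name ends in -al.
Choose the numbering such that the aldehyde carbon is C-1 by definition.
That gives a chloro group at C-5; an ethyl group at C-4; a fluoro group at C-3.
Prefixes are listed alphabetically: chloro, ethyl, fluoro.
Assembling the pieces gives 5-chloro-4-ethyl-3-fluoroheptanal.

5-chloro-4-ethyl-3-fluoroheptanal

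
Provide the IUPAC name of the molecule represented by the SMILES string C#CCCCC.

Counting along the main chain through the multiple bond gives 6 carbons: the parent is hexane.
A C≡C triple bond in the chain gives the infix -yne-.
The numbering direction is chosen so that numbering from this end puts the triple bond at C-1 rather than C-5.
This places the triple bond between C-1 and C-2.
Putting it together: hex-1-yne.

hex-1-yne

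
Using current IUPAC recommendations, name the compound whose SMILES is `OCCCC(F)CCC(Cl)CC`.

7-chloro-4-fluorononan-1-ol

Counting along the main chain through the –OH group gives 9 carbons: the parent is nonane.
An alcohol (–OH) is the principal characteristic group, giving the suffix -ol.
The numbering direction is chosen so that numbering from this end puts the hydroxyl group at C-1 rather than C-9.
With this numbering: the hydroxyl at C-1; a chloro group at C-7; a fluoro group at C-4.
Substituent prefixes are cited in alphabetical order (multiplying prefixes like di-/tri- are ignored for ordering).
Putting it together: 7-chloro-4-fluorononan-1-ol.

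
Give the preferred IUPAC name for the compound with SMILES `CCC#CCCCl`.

1-chlorohex-3-yne

The longest carbon chain that includes the multiple bond has 6 carbons, so the parent hydride is hexane.
The chain contains a C≡C triple bond, so the unsaturation ending is -yne.
Number the chain so that the substituent locant set {1} is lower than {6} at the first point of difference.
This places the triple bond between C-3 and C-4; a chloro group at C-1.
Putting it together: 1-chlorohex-3-yne.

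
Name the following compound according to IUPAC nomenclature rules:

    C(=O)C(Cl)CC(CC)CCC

Counting along the main chain through the –CHO group gives 7 carbons: the parent is heptane.
An aldehyde (terminal –CHO) is the principal characteristic group, giving the suffix -al.
Choose the numbering such that the aldehyde carbon is C-1 by definition.
That gives a chloro group at C-2; an ethyl group at C-4.
Prefixes are listed alphabetically: chloro, ethyl.
The name is 2-chloro-4-ethylheptanal.

2-chloro-4-ethylheptanal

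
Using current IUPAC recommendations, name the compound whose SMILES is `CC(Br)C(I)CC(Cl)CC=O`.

The longest chain bearing the –CHO group is 7 carbons long (heptane).
The principal characteristic group is an aldehyde (terminal –CHO), named with the suffix -al.
Choose the numbering such that the aldehyde carbon is C-1 by definition.
That gives a bromo group at C-6; a chloro group at C-3; an iodo group at C-5.
Substituent prefixes are cited in alphabetical order (multiplying prefixes like di-/tri- are ignored for ordering).
Assembling the pieces gives 6-bromo-3-chloro-5-iodoheptanal.

6-bromo-3-chloro-5-iodoheptanal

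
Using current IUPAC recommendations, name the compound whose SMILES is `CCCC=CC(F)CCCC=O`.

The longest carbon chain that includes the –CHO group and the multiple bond has 10 carbons, so the parent hydride is decane.
The highest-priority functional group is an aldehyde (terminal –CHO), so the name ends in -al.
A C=C double bond in the chain gives the infix -ene-.
Choose the numbering such that the aldehyde carbon is C-1 by definition.
That gives the double bond between C-6 and C-7; a fluoro group at C-5.
Putting it together: 5-fluorodec-6-enal.

5-fluorodec-6-enal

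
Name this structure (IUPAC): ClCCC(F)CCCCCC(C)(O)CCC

The longest carbon chain that includes the –OH group has 12 carbons, so the parent hydride is dodecane.
The highest-priority functional group is an alcohol (–OH), so the name ends in -ol.
Number the chain so that numbering from this end puts the hydroxyl group at C-4 rather than C-9.
That gives the hydroxyl at C-4; a chloro group at C-12; a fluoro group at C-10; a methyl group at C-4.
Substituent prefixes are cited in alphabetical order (multiplying prefixes like di-/tri- are ignored for ordering).
Assembling the pieces gives 12-chloro-10-fluoro-4-methyldodecan-4-ol.

12-chloro-10-fluoro-4-methyldodecan-4-ol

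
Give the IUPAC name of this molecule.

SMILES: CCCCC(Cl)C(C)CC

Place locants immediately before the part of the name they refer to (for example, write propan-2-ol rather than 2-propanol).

The longest continuous carbon chain has 8 atoms, so the parent hydride is octane.
Choose the numbering such that the substituent locant set {3,4} is lower than {5,6} at the first point of difference.
That gives a chloro group at C-4; a methyl group at C-3.
Substituent prefixes are cited in alphabetical order (multiplying prefixes like di-/tri- are ignored for ordering).
Putting it together: 4-chloro-3-methyloctane.

4-chloro-3-methyloctane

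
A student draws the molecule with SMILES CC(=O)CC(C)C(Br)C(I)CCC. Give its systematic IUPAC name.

5-bromo-6-iodo-4-methylnonan-2-one

The longest carbon chain that includes the carbonyl has 9 carbons, so the parent hydride is nonane.
The principal characteristic group is a ketone (C=O on an internal carbon), named with the suffix -one.
Choose the numbering such that numbering from this end puts the carbonyl group at C-2 rather than C-8.
That gives the carbonyl at C-2; a bromo group at C-5; an iodo group at C-6; a methyl group at C-4.
Substituent prefixes are cited in alphabetical order (multiplying prefixes like di-/tri- are ignored for ordering).
The name is 5-bromo-6-iodo-4-methylnonan-2-one.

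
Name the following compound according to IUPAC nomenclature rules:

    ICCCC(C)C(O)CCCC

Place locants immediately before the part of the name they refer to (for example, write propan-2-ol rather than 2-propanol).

Counting along the main chain through the –OH group gives 9 carbons: the parent is nonane.
An alcohol (–OH) is the principal characteristic group, giving the suffix -ol.
The numbering direction is chosen so that the substituent locant set {1,4} is lower than {6,9} at the first point of difference.
That gives the hydroxyl at C-5; an iodo group at C-1; a methyl group at C-4.
Prefixes are listed alphabetically: iodo, methyl.
Putting it together: 1-iodo-4-methylnonan-5-ol.

1-iodo-4-methylnonan-5-ol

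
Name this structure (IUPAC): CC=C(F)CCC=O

The longest carbon chain that includes the –CHO group and the multiple bond has 6 carbons, so the parent hydride is hexane.
The principal characteristic group is an aldehyde (terminal –CHO), named with the suffix -al.
There is one C=C double bond, indicated by the ending -ene.
Choose the numbering such that the aldehyde carbon is C-1 by definition.
With this numbering: the double bond between C-4 and C-5; a fluoro group at C-4.
Assembling the pieces gives 4-fluorohex-4-enal.

4-fluorohex-4-enal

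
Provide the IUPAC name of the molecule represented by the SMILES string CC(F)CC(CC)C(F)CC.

4-ethyl-2,5-difluoroheptane

The longest carbon chain is 7 atoms: the parent is heptane.
The numbering direction is chosen so that the substituent locant set {2,4,5} is lower than {3,4,6} at the first point of difference.
That gives an ethyl group at C-4; fluoro groups at C-2 and C-5.
Prefixes are listed alphabetically: ethyl, fluoro.
Assembling the pieces gives 4-ethyl-2,5-difluoroheptane.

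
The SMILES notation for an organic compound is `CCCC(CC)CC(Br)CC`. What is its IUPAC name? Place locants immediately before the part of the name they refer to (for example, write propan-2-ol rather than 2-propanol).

The longest carbon chain is 8 atoms: the parent is octane.
Choose the numbering such that the substituent locant set {3,5} is lower than {4,6} at the first point of difference.
This places a bromo group at C-3; an ethyl group at C-5.
The substituents are ordered alphabetically, ignoring any di-/tri- multipliers.
Putting it together: 3-bromo-5-ethyloctane.

3-bromo-5-ethyloctane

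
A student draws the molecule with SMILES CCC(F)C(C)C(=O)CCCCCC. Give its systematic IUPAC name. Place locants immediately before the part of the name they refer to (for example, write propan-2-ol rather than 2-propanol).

The longest carbon chain that includes the carbonyl has 11 carbons, so the parent hydride is undecane.
A ketone (C=O on an internal carbon) is the principal characteristic group, giving the suffix -one.
Number the chain so that numbering from this end puts the carbonyl group at C-5 rather than C-7.
This places the carbonyl at C-5; a fluoro group at C-3; a methyl group at C-4.
Substituent prefixes are cited in alphabetical order (multiplying prefixes like di-/tri- are ignored for ordering).
The name is 3-fluoro-4-methylundecan-5-one.

3-fluoro-4-methylundecan-5-one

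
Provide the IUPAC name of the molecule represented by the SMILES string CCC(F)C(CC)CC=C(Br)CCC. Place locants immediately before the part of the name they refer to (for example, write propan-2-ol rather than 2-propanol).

4-bromo-7-ethyl-8-fluorodec-4-ene

The longest chain bearing the multiple bond is 10 carbons long (decane).
There is one C=C double bond, indicated by the ending -ene.
Choose the numbering such that numbering from this end puts the double bond at C-4 rather than C-6.
This places the double bond between C-4 and C-5; a bromo group at C-4; an ethyl group at C-7; a fluoro group at C-8.
Substituent prefixes are cited in alphabetical order (multiplying prefixes like di-/tri- are ignored for ordering).
Assembling the pieces gives 4-bromo-7-ethyl-8-fluorodec-4-ene.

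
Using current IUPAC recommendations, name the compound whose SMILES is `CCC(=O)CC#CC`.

Counting along the main chain through the carbonyl and the multiple bond gives 7 carbons: the parent is heptane.
A ketone (C=O on an internal carbon) is the principal characteristic group, giving the suffix -one.
A C≡C triple bond in the chain gives the infix -yne-.
Choose the numbering such that numbering from this end puts the carbonyl group at C-3 rather than C-5.
This places the carbonyl at C-3; the triple bond between C-5 and C-6.
The name is hept-5-yn-3-one.

hept-5-yn-3-one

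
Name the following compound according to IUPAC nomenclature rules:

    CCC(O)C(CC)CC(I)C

4-ethyl-6-iodoheptan-3-ol

The longest chain bearing the –OH group is 7 carbons long (heptane).
The principal characteristic group is an alcohol (–OH), named with the suffix -ol.
The numbering direction is chosen so that numbering from this end puts the hydroxyl group at C-3 rather than C-5.
This places the hydroxyl at C-3; an ethyl group at C-4; an iodo group at C-6.
Prefixes are listed alphabetically: ethyl, iodo.
Assembling the pieces gives 4-ethyl-6-iodoheptan-3-ol.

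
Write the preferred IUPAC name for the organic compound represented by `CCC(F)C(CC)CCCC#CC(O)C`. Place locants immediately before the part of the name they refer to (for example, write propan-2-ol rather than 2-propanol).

8-ethyl-9-fluoroundec-3-yn-2-ol

Counting along the main chain through the –OH group and the multiple bond gives 11 carbons: the parent is undecane.
The highest-priority functional group is an alcohol (–OH), so the name ends in -ol.
There is one C≡C triple bond, indicated by the ending -yne.
Choose the numbering such that numbering from this end puts the hydroxyl group at C-2 rather than C-10.
With this numbering: the hydroxyl at C-2; the triple bond between C-3 and C-4; an ethyl group at C-8; a fluoro group at C-9.
Prefixes are listed alphabetically: ethyl, fluoro.
The name is 8-ethyl-9-fluoroundec-3-yn-2-ol.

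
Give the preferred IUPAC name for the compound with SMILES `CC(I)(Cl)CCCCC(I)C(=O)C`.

8-chloro-3,8-diiodononan-2-one

Counting along the main chain through the carbonyl gives 9 carbons: the parent is nonane.
The principal characteristic group is a ketone (C=O on an internal carbon), named with the suffix -one.
Number the chain so that numbering from this end puts the carbonyl group at C-2 rather than C-8.
That gives the carbonyl at C-2; a chloro group at C-8; iodo groups at C-3 and C-8.
Prefixes are listed alphabetically: chloro, iodo.
The name is 8-chloro-3,8-diiodononan-2-one.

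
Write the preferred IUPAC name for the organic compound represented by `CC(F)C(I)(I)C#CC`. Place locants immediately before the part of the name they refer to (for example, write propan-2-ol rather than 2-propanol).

The longest chain bearing the multiple bond is 6 carbons long (hexane).
A C≡C triple bond in the chain gives the infix -yne-.
Number the chain so that numbering from this end puts the triple bond at C-2 rather than C-4.
That gives the triple bond between C-2 and C-3; a fluoro group at C-5; two iodo groups at C-4.
Substituent prefixes are cited in alphabetical order (multiplying prefixes like di-/tri- are ignored for ordering).
Assembling the pieces gives 5-fluoro-4,4-diiodohex-2-yne.

5-fluoro-4,4-diiodohex-2-yne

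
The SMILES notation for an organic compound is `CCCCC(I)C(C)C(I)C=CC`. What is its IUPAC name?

4,6-diiodo-5-methyldec-2-ene

The longest chain bearing the multiple bond is 10 carbons long (decane).
There is one C=C double bond, indicated by the ending -ene.
The numbering direction is chosen so that numbering from this end puts the double bond at C-2 rather than C-8.
With this numbering: the double bond between C-2 and C-3; iodo groups at C-4 and C-6; a methyl group at C-5.
Prefixes are listed alphabetically: iodo, methyl.
Putting it together: 4,6-diiodo-5-methyldec-2-ene.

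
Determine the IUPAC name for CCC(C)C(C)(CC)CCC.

The longest carbon chain is 7 atoms: the parent is heptane.
The numbering direction is chosen so that the substituent locant set {3,4,4} is lower than {4,4,5} at the first point of difference.
That gives an ethyl group at C-4; methyl groups at C-3 and C-4.
Prefixes are listed alphabetically: ethyl, methyl.
The name is 4-ethyl-3,4-dimethylheptane.

4-ethyl-3,4-dimethylheptane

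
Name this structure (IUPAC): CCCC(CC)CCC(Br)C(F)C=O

3-bromo-6-ethyl-2-fluorononanal

The longest chain bearing the –CHO group is 9 carbons long (nonane).
The highest-priority functional group is an aldehyde (terminal –CHO), so the name ends in -al.
The numbering direction is chosen so that the aldehyde carbon is C-1 by definition.
With this numbering: a bromo group at C-3; an ethyl group at C-6; a fluoro group at C-2.
Substituent prefixes are cited in alphabetical order (multiplying prefixes like di-/tri- are ignored for ordering).
The name is 3-bromo-6-ethyl-2-fluorononanal.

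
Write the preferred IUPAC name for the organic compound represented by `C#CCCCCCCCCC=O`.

undec-10-ynal

The longest carbon chain that includes the –CHO group and the multiple bond has 11 carbons, so the parent hydride is undecane.
The highest-priority functional group is an aldehyde (terminal –CHO), so the name ends in -al.
There is one C≡C triple bond, indicated by the ending -yne.
Choose the numbering such that the aldehyde carbon is C-1 by definition.
That gives the triple bond between C-10 and C-11.
Putting it together: undec-10-ynal.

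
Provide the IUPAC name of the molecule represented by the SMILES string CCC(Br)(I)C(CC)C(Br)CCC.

3,5-dibromo-4-ethyl-3-iodooctane

The parent chain contains 8 carbons (octane).
Choose the numbering such that the substituent locant set {3,3,4,5} is lower than {4,5,6,6} at the first point of difference.
That gives bromo groups at C-3 and C-5; an ethyl group at C-4; an iodo group at C-3.
Substituent prefixes are cited in alphabetical order (multiplying prefixes like di-/tri- are ignored for ordering).
Putting it together: 3,5-dibromo-4-ethyl-3-iodooctane.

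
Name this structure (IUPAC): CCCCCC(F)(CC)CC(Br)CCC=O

Counting along the main chain through the –CHO group gives 11 carbons: the parent is undecane.
The principal characteristic group is an aldehyde (terminal –CHO), named with the suffix -al.
Choose the numbering such that the aldehyde carbon is C-1 by definition.
This places a bromo group at C-4; an ethyl group at C-6; a fluoro group at C-6.
Prefixes are listed alphabetically: bromo, ethyl, fluoro.
The name is 4-bromo-6-ethyl-6-fluoroundecanal.

4-bromo-6-ethyl-6-fluoroundecanal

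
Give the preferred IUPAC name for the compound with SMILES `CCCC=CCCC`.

Counting along the main chain through the multiple bond gives 8 carbons: the parent is octane.
There is one C=C double bond, indicated by the ending -ene.
The molecule is symmetric, so either numbering direction gives the same locants.
With this numbering: the double bond between C-4 and C-5.
Assembling the pieces gives oct-4-ene.

oct-4-ene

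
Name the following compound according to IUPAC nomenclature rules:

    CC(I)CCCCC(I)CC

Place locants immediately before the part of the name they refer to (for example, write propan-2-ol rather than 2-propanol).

2,7-diiodononane

The parent chain contains 9 carbons (nonane).
The numbering direction is chosen so that the substituent locant set {2,7} is lower than {3,8} at the first point of difference.
That gives iodo groups at C-2 and C-7.
The name is 2,7-diiodononane.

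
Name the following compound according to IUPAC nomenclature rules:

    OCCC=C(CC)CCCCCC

The longest carbon chain that includes the –OH group and the multiple bond has 10 carbons, so the parent hydride is decane.
An alcohol (–OH) is the principal characteristic group, giving the suffix -ol.
A C=C double bond in the chain gives the infix -ene-.
The numbering direction is chosen so that numbering from this end puts the hydroxyl group at C-1 rather than C-10.
That gives the hydroxyl at C-1; the double bond between C-3 and C-4; an ethyl group at C-4.
Putting it together: 4-ethyldec-3-en-1-ol.

4-ethyldec-3-en-1-ol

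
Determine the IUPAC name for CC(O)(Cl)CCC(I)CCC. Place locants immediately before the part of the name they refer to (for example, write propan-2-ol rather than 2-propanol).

The longest chain bearing the –OH group is 8 carbons long (octane).
The principal characteristic group is an alcohol (–OH), named with the suffix -ol.
The numbering direction is chosen so that numbering from this end puts the hydroxyl group at C-2 rather than C-7.
With this numbering: the hydroxyl at C-2; a chloro group at C-2; an iodo group at C-5.
Substituent prefixes are cited in alphabetical order (multiplying prefixes like di-/tri- are ignored for ordering).
Assembling the pieces gives 2-chloro-5-iodooctan-2-ol.

2-chloro-5-iodooctan-2-ol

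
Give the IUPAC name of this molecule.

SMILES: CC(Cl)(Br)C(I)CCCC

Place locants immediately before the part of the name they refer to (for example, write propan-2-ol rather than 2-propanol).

2-bromo-2-chloro-3-iodoheptane

The longest carbon chain is 7 atoms: the parent is heptane.
Number the chain so that the substituent locant set {2,2,3} is lower than {5,6,6} at the first point of difference.
This places a bromo group at C-2; a chloro group at C-2; an iodo group at C-3.
Prefixes are listed alphabetically: bromo, chloro, iodo.
Putting it together: 2-bromo-2-chloro-3-iodoheptane.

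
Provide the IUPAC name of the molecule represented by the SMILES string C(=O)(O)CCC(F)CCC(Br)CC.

The longest carbon chain that includes the –COOH group has 9 carbons, so the parent hydride is nonane.
The highest-priority functional group is a carboxylic acid (terminal –COOH), so the name ends in -oic acid.
Choose the numbering such that the carboxylic acid carbon is C-1 by definition.
With this numbering: a bromo group at C-7; a fluoro group at C-4.
Substituent prefixes are cited in alphabetical order (multiplying prefixes like di-/tri- are ignored for ordering).
Assembling the pieces gives 7-bromo-4-fluorononanoic acid.

7-bromo-4-fluorononanoic acid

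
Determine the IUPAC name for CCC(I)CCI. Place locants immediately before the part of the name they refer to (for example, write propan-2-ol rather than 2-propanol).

1,3-diiodopentane

The longest continuous carbon chain has 5 atoms, so the parent hydride is pentane.
Number the chain so that the substituent locant set {1,3} is lower than {3,5} at the first point of difference.
With this numbering: iodo groups at C-1 and C-3.
Putting it together: 1,3-diiodopentane.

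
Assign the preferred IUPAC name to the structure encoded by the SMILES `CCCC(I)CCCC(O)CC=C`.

8-iodoundec-1-en-4-ol

The longest carbon chain that includes the –OH group and the multiple bond has 11 carbons, so the parent hydride is undecane.
The highest-priority functional group is an alcohol (–OH), so the name ends in -ol.
There is one C=C double bond, indicated by the ending -ene.
The numbering direction is chosen so that numbering from this end puts the hydroxyl group at C-4 rather than C-8.
That gives the hydroxyl at C-4; the double bond between C-1 and C-2; an iodo group at C-8.
Putting it together: 8-iodoundec-1-en-4-ol.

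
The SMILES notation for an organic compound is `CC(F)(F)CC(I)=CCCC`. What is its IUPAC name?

Counting along the main chain through the multiple bond gives 8 carbons: the parent is octane.
A C=C double bond in the chain gives the infix -ene-.
Choose the numbering such that the substituent locant set {2,2,4} is lower than {5,7,7} at the first point of difference.
This places the double bond between C-4 and C-5; two fluoro groups at C-2; an iodo group at C-4.
The substituents are ordered alphabetically, ignoring any di-/tri- multipliers.
The name is 2,2-difluoro-4-iodooct-4-ene.

2,2-difluoro-4-iodooct-4-ene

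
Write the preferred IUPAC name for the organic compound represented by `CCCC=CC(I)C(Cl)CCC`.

7-chloro-6-iododec-4-ene

The longest chain bearing the multiple bond is 10 carbons long (decane).
A C=C double bond in the chain gives the infix -ene-.
Choose the numbering such that numbering from this end puts the double bond at C-4 rather than C-6.
With this numbering: the double bond between C-4 and C-5; a chloro group at C-7; an iodo group at C-6.
The substituents are ordered alphabetically, ignoring any di-/tri- multipliers.
The name is 7-chloro-6-iododec-4-ene.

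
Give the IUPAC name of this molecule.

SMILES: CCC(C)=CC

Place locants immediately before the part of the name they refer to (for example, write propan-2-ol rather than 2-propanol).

3-methylpent-2-ene

Counting along the main chain through the multiple bond gives 5 carbons: the parent is pentane.
There is one C=C double bond, indicated by the ending -ene.
Number the chain so that numbering from this end puts the double bond at C-2 rather than C-3.
This places the double bond between C-2 and C-3; a methyl group at C-3.
The name is 3-methylpent-2-ene.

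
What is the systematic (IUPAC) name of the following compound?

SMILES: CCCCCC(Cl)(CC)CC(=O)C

4-chloro-4-ethylnonan-2-one

The longest chain bearing the carbonyl is 9 carbons long (nonane).
A ketone (C=O on an internal carbon) is the principal characteristic group, giving the suffix -one.
Number the chain so that numbering from this end puts the carbonyl group at C-2 rather than C-8.
This places the carbonyl at C-2; a chloro group at C-4; an ethyl group at C-4.
The substituents are ordered alphabetically, ignoring any di-/tri- multipliers.
The name is 4-chloro-4-ethylnonan-2-one.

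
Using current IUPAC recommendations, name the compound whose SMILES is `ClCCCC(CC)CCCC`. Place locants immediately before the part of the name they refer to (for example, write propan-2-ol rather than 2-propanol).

1-chloro-4-ethyloctane

The parent chain contains 8 carbons (octane).
Number the chain so that the substituent locant set {1,4} is lower than {5,8} at the first point of difference.
This places a chloro group at C-1; an ethyl group at C-4.
Prefixes are listed alphabetically: chloro, ethyl.
Putting it together: 1-chloro-4-ethyloctane.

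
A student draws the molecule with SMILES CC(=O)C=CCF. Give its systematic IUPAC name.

5-fluoropent-3-en-2-one

The longest chain bearing the carbonyl and the multiple bond is 5 carbons long (pentane).
The highest-priority functional group is a ketone (C=O on an internal carbon), so the name ends in -one.
The chain contains a C=C double bond, so the unsaturation ending is -ene.
Choose the numbering such that numbering from this end puts the carbonyl group at C-2 rather than C-4.
That gives the carbonyl at C-2; the double bond between C-3 and C-4; a fluoro group at C-5.
Putting it together: 5-fluoropent-3-en-2-one.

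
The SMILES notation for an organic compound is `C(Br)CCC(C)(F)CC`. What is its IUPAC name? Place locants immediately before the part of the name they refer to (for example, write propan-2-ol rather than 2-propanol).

1-bromo-4-fluoro-4-methylhexane

The longest continuous carbon chain has 6 atoms, so the parent hydride is hexane.
Choose the numbering such that the substituent locant set {1,4,4} is lower than {3,3,6} at the first point of difference.
That gives a bromo group at C-1; a fluoro group at C-4; a methyl group at C-4.
Substituent prefixes are cited in alphabetical order (multiplying prefixes like di-/tri- are ignored for ordering).
The name is 1-bromo-4-fluoro-4-methylhexane.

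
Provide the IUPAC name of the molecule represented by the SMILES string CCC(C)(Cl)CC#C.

Counting along the main chain through the multiple bond gives 6 carbons: the parent is hexane.
There is one C≡C triple bond, indicated by the ending -yne.
The numbering direction is chosen so that numbering from this end puts the triple bond at C-1 rather than C-5.
That gives the triple bond between C-1 and C-2; a chloro group at C-4; a methyl group at C-4.
Prefixes are listed alphabetically: chloro, methyl.
The name is 4-chloro-4-methylhex-1-yne.

4-chloro-4-methylhex-1-yne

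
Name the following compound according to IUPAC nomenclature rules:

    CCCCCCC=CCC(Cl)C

2-chloroundec-4-ene

Counting along the main chain through the multiple bond gives 11 carbons: the parent is undecane.
A C=C double bond in the chain gives the infix -ene-.
The numbering direction is chosen so that numbering from this end puts the double bond at C-4 rather than C-7.
This places the double bond between C-4 and C-5; a chloro group at C-2.
Assembling the pieces gives 2-chloroundec-4-ene.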